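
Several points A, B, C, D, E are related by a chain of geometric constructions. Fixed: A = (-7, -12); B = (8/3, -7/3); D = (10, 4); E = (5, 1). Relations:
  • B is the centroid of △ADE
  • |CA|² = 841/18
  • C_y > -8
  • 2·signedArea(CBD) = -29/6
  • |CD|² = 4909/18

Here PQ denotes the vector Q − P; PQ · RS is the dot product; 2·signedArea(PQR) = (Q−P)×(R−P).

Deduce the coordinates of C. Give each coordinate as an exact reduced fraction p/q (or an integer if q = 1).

1. C_x = -13/6  [line -19/3·x + 22/3·y + 233/6 = 0 ∩ |CA|² = 841/18]
2. C_y = -43/6  [line -19/3·x + 22/3·y + 233/6 = 0 ∩ |CA|² = 841/18]
   → C = (-13/6, -43/6)

C = (-13/6, -43/6)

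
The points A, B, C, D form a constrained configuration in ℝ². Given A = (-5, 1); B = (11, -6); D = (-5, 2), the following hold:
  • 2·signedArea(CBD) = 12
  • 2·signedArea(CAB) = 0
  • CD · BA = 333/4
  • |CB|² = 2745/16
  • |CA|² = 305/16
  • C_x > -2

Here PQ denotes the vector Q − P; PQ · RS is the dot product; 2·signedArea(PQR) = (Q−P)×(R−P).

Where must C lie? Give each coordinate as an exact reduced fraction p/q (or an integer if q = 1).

C = (-1, -3/4)

1. C_x = -1  [2·signedArea(CAB) = 0 ∩ 2·signedArea(CBD) = 12]
2. C_y = -3/4  [2·signedArea(CAB) = 0 ∩ 2·signedArea(CBD) = 12]
   → C = (-1, -3/4)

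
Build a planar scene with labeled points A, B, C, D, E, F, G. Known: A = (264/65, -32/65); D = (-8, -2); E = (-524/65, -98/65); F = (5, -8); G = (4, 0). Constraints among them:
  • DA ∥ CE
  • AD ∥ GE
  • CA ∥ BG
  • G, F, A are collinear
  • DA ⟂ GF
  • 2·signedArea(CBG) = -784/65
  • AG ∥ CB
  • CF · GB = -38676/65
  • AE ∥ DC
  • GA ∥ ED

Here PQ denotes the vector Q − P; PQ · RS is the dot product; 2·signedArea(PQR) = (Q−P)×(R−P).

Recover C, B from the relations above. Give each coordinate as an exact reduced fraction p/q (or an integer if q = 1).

1. C_x = -1308/65  [DA ∥ CE ∩ AE ∥ DC]
2. C_y = -196/65  [DA ∥ CE ∩ AE ∥ DC]
   → C = (-1308/65, -196/65)
3. B_x = -1312/65  [CA ∥ BG ∩ AG ∥ CB]
4. B_y = -164/65  [CA ∥ BG ∩ AG ∥ CB]
   → B = (-1312/65, -164/65)

B = (-1312/65, -164/65)
C = (-1308/65, -196/65)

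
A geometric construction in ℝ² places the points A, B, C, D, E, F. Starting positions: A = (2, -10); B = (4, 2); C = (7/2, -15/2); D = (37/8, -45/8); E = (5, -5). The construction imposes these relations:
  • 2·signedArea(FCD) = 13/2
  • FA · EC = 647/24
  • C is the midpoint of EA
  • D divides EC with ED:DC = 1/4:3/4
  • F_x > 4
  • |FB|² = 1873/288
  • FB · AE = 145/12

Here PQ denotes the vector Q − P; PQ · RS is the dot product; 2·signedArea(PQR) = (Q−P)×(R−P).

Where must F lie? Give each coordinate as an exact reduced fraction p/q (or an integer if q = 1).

1. F_x = 101/24  [FB · AE = 145/12 ∩ 2·signedArea(FCD) = 13/2]
2. F_y = -13/24  [FB · AE = 145/12 ∩ 2·signedArea(FCD) = 13/2]
   → F = (101/24, -13/24)

F = (101/24, -13/24)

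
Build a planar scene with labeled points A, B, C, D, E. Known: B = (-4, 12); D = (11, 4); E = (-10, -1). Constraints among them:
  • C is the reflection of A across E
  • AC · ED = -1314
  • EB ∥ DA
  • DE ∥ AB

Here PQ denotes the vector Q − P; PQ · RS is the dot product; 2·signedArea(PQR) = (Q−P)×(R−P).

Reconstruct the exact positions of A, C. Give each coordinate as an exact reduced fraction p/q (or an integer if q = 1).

1. A_x = 17  [DE ∥ AB ∩ EB ∥ DA]
2. A_y = 17  [DE ∥ AB ∩ EB ∥ DA]
   → A = (17, 17)
3. C_x = -37  [C is the reflection of A across E]
4. C_y = -19  [C is the reflection of A across E]
   → C = (-37, -19)

A = (17, 17)
C = (-37, -19)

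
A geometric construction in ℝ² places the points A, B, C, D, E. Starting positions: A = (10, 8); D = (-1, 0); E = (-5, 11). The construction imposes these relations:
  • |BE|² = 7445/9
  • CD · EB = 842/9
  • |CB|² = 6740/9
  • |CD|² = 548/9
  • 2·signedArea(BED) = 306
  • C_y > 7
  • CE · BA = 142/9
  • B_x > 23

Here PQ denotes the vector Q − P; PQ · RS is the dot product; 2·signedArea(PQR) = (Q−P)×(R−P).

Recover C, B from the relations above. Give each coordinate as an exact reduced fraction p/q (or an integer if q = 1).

1. B_x = 71/3  [line 11·x + 4·y + -295 = 0 ∩ |BE|² = 7445/9]
2. B_y = 26/3  [line 11·x + 4·y + -295 = 0 ∩ |BE|² = 7445/9]
   → B = (71/3, 26/3)
3. C_x = -11/3  [CD · EB = 842/9 ∩ CE · BA = 142/9]
4. C_y = 22/3  [CD · EB = 842/9 ∩ CE · BA = 142/9]
   → C = (-11/3, 22/3)

B = (71/3, 26/3)
C = (-11/3, 22/3)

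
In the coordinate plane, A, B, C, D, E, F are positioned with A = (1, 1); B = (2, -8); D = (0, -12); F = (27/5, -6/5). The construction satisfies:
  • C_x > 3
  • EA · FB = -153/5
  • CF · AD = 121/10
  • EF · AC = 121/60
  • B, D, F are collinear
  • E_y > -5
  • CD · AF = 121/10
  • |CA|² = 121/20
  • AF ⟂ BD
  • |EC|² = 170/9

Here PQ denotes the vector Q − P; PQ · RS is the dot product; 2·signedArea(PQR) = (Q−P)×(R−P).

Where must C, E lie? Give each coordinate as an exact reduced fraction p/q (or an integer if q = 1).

C = (16/5, -1/10)
E = (43/15, -133/30)

1. C_x = 16/5  [CD · AF = 121/10 ∩ CF · AD = 121/10]
2. C_y = -1/10  [CD · AF = 121/10 ∩ CF · AD = 121/10]
   → C = (16/5, -1/10)
3. E_x = 43/15  [EA · FB = -153/5 ∩ EF · AC = 121/60]
4. E_y = -133/30  [EA · FB = -153/5 ∩ EF · AC = 121/60]
   → E = (43/15, -133/30)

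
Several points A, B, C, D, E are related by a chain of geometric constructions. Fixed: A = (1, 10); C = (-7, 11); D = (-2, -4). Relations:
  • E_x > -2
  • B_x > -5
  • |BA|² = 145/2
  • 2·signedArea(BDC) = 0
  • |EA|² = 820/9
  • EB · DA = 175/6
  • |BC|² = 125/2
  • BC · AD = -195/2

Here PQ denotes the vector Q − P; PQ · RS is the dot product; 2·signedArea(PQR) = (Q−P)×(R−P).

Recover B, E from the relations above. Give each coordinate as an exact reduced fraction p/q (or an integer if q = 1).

B = (-9/2, 7/2)
E = (-1, 2/3)

1. B_x = -9/2  [2·signedArea(BDC) = 0 ∩ BC · AD = -195/2]
2. B_y = 7/2  [2·signedArea(BDC) = 0 ∩ BC · AD = -195/2]
   → B = (-9/2, 7/2)
3. E_x = -1  [line -3·x + -14·y + 19/3 = 0 ∩ |EA|² = 820/9]
4. E_y = 2/3  [line -3·x + -14·y + 19/3 = 0 ∩ |EA|² = 820/9]
   → E = (-1, 2/3)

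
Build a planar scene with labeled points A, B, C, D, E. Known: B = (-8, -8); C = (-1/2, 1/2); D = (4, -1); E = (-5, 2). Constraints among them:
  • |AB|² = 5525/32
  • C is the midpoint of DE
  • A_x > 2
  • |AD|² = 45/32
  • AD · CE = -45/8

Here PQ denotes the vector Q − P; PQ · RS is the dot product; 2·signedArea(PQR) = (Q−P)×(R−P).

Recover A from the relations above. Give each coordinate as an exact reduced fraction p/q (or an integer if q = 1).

1. A_x = 23/8  [line 9/2·x + -3/2·y + -111/8 = 0 ∩ |AD|² = 45/32]
2. A_y = -5/8  [line 9/2·x + -3/2·y + -111/8 = 0 ∩ |AD|² = 45/32]
   → A = (23/8, -5/8)

A = (23/8, -5/8)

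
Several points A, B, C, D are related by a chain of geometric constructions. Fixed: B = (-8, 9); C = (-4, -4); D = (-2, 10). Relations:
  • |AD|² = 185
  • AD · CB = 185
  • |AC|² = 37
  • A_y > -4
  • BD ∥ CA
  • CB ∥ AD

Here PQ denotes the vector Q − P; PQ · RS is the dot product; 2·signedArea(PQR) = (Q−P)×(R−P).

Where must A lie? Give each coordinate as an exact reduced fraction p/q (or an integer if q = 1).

1. A_x = 2  [CB ∥ AD ∩ BD ∥ CA]
2. A_y = -3  [CB ∥ AD ∩ BD ∥ CA]
   → A = (2, -3)

A = (2, -3)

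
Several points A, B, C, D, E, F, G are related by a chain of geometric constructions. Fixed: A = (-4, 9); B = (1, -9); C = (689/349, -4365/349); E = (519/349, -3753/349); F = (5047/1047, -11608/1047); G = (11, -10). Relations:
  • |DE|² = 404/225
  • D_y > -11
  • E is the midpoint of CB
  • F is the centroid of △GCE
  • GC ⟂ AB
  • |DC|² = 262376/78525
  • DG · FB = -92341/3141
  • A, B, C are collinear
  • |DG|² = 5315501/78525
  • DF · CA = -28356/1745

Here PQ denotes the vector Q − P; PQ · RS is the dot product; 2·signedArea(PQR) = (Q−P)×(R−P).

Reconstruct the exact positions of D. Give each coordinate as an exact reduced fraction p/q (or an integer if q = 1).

D = (2953/1047, -56993/5235)

1. D_x = 2953/1047  [DG · FB = -92341/3141 ∩ DF · CA = -28356/1745]
2. D_y = -56993/5235  [DG · FB = -92341/3141 ∩ DF · CA = -28356/1745]
   → D = (2953/1047, -56993/5235)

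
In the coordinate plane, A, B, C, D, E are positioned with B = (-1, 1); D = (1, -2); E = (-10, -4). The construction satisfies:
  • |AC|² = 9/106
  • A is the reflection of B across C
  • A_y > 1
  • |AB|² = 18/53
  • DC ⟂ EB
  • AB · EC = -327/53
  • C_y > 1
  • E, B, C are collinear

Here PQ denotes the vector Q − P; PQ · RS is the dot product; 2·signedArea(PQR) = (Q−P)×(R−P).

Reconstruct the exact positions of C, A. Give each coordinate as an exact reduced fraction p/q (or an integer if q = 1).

A = (-26/53, 68/53)
C = (-79/106, 121/106)

1. C_x = -79/106  [E, B, C are collinear ∩ DC ⟂ EB]
2. C_y = 121/106  [E, B, C are collinear ∩ DC ⟂ EB]
   → C = (-79/106, 121/106)
3. A_x = -26/53  [A is the reflection of B across C]
4. A_y = 68/53  [A is the reflection of B across C]
   → A = (-26/53, 68/53)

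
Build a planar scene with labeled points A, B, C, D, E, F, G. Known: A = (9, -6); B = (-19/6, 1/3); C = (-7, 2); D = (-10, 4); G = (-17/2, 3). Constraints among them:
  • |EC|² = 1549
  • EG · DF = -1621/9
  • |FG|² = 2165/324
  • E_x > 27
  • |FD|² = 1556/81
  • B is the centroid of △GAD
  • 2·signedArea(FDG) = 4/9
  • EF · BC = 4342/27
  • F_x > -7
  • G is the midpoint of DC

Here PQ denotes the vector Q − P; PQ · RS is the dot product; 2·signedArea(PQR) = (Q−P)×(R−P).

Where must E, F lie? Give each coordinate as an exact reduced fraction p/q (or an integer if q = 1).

1. F_x = -56/9  [line 1·x + 3/2·y + 32/9 = 0 ∩ |FD|² = 1556/81]
2. F_y = 16/9  [line 1·x + 3/2·y + 32/9 = 0 ∩ |FD|² = 1556/81]
   → F = (-56/9, 16/9)
3. E_x = 28  [EG · DF = -1621/9 ∩ EF · BC = 4342/27]
4. E_y = -16  [EG · DF = -1621/9 ∩ EF · BC = 4342/27]
   → E = (28, -16)

E = (28, -16)
F = (-56/9, 16/9)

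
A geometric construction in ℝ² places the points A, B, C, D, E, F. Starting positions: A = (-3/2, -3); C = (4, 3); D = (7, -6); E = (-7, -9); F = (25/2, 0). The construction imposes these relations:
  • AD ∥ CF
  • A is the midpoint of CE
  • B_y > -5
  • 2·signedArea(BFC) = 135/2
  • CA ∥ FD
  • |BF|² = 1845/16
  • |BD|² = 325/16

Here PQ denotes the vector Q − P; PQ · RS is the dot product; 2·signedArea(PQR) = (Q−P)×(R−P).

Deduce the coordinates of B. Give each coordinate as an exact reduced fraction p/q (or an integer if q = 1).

1. B_x = 11/4  [line -3·x + -17/2·y + -30 = 0 ∩ |BF|² = 1845/16]
2. B_y = -9/2  [line -3·x + -17/2·y + -30 = 0 ∩ |BF|² = 1845/16]
   → B = (11/4, -9/2)

B = (11/4, -9/2)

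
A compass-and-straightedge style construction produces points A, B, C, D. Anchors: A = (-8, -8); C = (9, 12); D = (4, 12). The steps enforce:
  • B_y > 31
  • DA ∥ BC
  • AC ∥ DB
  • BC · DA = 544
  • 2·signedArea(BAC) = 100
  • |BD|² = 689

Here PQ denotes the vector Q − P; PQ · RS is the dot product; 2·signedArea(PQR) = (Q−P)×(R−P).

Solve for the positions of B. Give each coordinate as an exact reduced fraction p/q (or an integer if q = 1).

1. B_x = 21  [DA ∥ BC ∩ AC ∥ DB]
2. B_y = 32  [DA ∥ BC ∩ AC ∥ DB]
   → B = (21, 32)

B = (21, 32)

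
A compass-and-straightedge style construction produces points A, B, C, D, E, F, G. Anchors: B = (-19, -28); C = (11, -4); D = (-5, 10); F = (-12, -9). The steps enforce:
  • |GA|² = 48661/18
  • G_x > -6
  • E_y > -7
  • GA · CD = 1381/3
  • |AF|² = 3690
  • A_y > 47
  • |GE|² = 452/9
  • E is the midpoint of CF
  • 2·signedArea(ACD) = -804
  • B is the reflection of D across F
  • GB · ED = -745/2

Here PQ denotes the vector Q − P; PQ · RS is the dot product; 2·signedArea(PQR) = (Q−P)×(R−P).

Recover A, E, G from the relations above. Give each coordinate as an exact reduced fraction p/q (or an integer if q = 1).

A = (9, 48)
E = (-1/2, -13/2)
G = (-35/6, -11/6)

1. A_x = 9  [line -14·x + -16·y + 894 = 0 ∩ |AF|² = 3690]
2. A_y = 48  [line -14·x + -16·y + 894 = 0 ∩ |AF|² = 3690]
   → A = (9, 48)
3. E_x = -1/2  [E is the midpoint of CF]
4. E_y = -13/2  [E is the midpoint of CF]
   → E = (-1/2, -13/2)
5. G_x = -35/6  [GA · CD = 1381/3 ∩ GB · ED = -745/2]
6. G_y = -11/6  [GA · CD = 1381/3 ∩ GB · ED = -745/2]
   → G = (-35/6, -11/6)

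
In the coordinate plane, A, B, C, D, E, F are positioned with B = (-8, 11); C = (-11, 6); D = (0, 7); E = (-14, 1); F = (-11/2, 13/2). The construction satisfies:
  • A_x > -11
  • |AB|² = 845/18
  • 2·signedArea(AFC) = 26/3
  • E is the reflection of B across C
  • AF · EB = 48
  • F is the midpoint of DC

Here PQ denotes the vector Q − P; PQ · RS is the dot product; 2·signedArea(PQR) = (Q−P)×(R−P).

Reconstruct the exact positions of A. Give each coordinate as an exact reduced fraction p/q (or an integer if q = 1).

1. A_x = -61/6  [2·signedArea(AFC) = 26/3 ∩ AF · EB = 48]
2. A_y = 9/2  [2·signedArea(AFC) = 26/3 ∩ AF · EB = 48]
   → A = (-61/6, 9/2)

A = (-61/6, 9/2)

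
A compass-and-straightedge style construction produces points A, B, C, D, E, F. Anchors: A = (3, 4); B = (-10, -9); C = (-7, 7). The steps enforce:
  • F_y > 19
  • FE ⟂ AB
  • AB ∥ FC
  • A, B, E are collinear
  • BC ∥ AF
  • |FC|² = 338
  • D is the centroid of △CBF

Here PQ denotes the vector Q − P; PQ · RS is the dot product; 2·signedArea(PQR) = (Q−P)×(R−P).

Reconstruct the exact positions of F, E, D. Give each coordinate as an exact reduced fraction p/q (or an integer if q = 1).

D = (-11/3, 6)
E = (25/2, 27/2)
F = (6, 20)

1. F_x = 6  [AB ∥ FC ∩ BC ∥ AF]
2. F_y = 20  [AB ∥ FC ∩ BC ∥ AF]
   → F = (6, 20)
3. E_x = 25/2  [A, B, E are collinear ∩ FE ⟂ AB]
4. E_y = 27/2  [A, B, E are collinear ∩ FE ⟂ AB]
   → E = (25/2, 27/2)
5. D_x = -11/3  [D is the centroid of △CBF]
6. D_y = 6  [D is the centroid of △CBF]
   → D = (-11/3, 6)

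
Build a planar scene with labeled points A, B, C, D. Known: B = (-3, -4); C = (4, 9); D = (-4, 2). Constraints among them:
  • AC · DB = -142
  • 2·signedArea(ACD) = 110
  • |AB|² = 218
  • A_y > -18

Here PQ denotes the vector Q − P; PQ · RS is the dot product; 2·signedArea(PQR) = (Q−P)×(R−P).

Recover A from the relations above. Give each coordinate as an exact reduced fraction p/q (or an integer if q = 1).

1. A_x = -10  [AC · DB = -142 ∩ 2·signedArea(ACD) = 110]
2. A_y = -17  [AC · DB = -142 ∩ 2·signedArea(ACD) = 110]
   → A = (-10, -17)

A = (-10, -17)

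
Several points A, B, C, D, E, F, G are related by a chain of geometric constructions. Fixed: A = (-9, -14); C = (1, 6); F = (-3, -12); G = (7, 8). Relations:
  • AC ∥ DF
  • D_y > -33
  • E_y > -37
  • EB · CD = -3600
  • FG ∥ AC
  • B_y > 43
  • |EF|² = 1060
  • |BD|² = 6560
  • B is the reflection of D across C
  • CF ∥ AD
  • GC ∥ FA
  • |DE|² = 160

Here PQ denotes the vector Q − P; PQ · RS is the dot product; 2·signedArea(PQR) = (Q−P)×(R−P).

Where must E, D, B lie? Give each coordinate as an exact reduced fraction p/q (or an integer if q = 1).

B = (15, 44)
D = (-13, -32)
E = (-25, -36)

1. D_x = -13  [AC ∥ DF ∩ CF ∥ AD]
2. D_y = -32  [AC ∥ DF ∩ CF ∥ AD]
   → D = (-13, -32)
3. B_x = 15  [B is the reflection of D across C]
4. B_y = 44  [B is the reflection of D across C]
   → B = (15, 44)
5. E_x = -25  [line 14·x + 38·y + 1718 = 0 ∩ |EF|² = 1060]
6. E_y = -36  [line 14·x + 38·y + 1718 = 0 ∩ |EF|² = 1060]
   → E = (-25, -36)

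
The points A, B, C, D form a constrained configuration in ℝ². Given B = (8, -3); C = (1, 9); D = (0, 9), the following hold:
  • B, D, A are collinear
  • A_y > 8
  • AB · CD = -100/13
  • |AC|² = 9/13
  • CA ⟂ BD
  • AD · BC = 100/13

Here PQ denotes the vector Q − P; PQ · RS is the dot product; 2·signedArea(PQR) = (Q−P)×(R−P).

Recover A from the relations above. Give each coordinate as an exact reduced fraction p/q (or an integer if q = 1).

1. A_x = 4/13  [B, D, A are collinear ∩ CA ⟂ BD]
2. A_y = 111/13  [B, D, A are collinear ∩ CA ⟂ BD]
   → A = (4/13, 111/13)

A = (4/13, 111/13)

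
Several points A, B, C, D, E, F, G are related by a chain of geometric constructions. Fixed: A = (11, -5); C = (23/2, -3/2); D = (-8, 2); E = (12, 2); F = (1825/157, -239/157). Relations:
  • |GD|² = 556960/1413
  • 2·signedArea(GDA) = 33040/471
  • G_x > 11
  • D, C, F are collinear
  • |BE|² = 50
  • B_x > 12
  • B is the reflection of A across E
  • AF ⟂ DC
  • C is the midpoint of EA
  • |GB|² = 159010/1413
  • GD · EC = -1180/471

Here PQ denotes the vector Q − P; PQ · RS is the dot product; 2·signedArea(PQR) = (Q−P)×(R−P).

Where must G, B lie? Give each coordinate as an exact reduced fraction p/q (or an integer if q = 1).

1. G_x = 1812/157  [GD · EC = -1180/471 ∩ 2·signedArea(GDA) = 33040/471]
2. G_y = -710/471  [GD · EC = -1180/471 ∩ 2·signedArea(GDA) = 33040/471]
   → G = (1812/157, -710/471)
3. B_x = 13  [B is the reflection of A across E]
4. B_y = 9  [B is the reflection of A across E]
   → B = (13, 9)

B = (13, 9)
G = (1812/157, -710/471)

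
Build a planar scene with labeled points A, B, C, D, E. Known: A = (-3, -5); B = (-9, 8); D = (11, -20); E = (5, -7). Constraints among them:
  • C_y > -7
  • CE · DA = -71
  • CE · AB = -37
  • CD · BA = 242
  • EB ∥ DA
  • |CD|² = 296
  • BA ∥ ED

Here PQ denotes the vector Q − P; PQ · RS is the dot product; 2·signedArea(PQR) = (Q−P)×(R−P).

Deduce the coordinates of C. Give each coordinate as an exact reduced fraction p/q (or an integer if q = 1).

1. C_x = 1  [CE · DA = -71 ∩ CE · AB = -37]
2. C_y = -6  [CE · DA = -71 ∩ CE · AB = -37]
   → C = (1, -6)

C = (1, -6)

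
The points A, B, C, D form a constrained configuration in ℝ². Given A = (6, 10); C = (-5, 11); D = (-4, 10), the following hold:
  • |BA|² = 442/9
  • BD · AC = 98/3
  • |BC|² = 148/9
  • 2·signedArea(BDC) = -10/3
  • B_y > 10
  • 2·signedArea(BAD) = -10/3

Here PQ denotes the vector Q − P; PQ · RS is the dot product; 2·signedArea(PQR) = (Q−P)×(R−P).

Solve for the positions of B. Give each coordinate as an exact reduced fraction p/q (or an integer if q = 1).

B = (-1, 31/3)

1. B_x = -1  [2·signedArea(BDC) = -10/3 ∩ 2·signedArea(BAD) = -10/3]
2. B_y = 31/3  [2·signedArea(BDC) = -10/3 ∩ 2·signedArea(BAD) = -10/3]
   → B = (-1, 31/3)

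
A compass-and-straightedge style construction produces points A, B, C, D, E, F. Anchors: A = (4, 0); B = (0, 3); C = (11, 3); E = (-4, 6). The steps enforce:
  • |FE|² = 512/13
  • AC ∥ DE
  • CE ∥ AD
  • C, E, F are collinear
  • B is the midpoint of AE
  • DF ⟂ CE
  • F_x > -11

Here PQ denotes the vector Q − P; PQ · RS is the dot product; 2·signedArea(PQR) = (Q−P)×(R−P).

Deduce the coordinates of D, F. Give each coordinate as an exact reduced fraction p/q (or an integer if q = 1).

D = (-11, 3)
F = (-132/13, 94/13)

1. D_x = -11  [AC ∥ DE ∩ CE ∥ AD]
2. D_y = 3  [AC ∥ DE ∩ CE ∥ AD]
   → D = (-11, 3)
3. F_x = -132/13  [C, E, F are collinear ∩ DF ⟂ CE]
4. F_y = 94/13  [C, E, F are collinear ∩ DF ⟂ CE]
   → F = (-132/13, 94/13)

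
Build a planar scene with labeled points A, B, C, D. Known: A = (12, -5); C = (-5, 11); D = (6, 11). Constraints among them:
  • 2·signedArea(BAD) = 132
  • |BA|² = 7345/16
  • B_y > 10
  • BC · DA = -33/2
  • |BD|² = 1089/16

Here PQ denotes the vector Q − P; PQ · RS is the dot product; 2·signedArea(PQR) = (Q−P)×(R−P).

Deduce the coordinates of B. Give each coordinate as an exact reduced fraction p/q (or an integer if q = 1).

B = (-9/4, 11)

1. B_x = -9/4  [2·signedArea(BAD) = 132 ∩ BC · DA = -33/2]
2. B_y = 11  [2·signedArea(BAD) = 132 ∩ BC · DA = -33/2]
   → B = (-9/4, 11)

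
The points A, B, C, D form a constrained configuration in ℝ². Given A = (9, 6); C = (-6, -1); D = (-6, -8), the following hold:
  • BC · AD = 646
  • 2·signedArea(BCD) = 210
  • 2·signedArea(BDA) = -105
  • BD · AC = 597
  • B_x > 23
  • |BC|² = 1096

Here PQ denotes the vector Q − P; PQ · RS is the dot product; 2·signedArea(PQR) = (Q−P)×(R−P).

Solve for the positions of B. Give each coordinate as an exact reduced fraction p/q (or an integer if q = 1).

B = (24, 13)

1. B_x = 24  [2·signedArea(BCD) = 210 ∩ BC · AD = 646]
2. B_y = 13  [2·signedArea(BCD) = 210 ∩ BC · AD = 646]
   → B = (24, 13)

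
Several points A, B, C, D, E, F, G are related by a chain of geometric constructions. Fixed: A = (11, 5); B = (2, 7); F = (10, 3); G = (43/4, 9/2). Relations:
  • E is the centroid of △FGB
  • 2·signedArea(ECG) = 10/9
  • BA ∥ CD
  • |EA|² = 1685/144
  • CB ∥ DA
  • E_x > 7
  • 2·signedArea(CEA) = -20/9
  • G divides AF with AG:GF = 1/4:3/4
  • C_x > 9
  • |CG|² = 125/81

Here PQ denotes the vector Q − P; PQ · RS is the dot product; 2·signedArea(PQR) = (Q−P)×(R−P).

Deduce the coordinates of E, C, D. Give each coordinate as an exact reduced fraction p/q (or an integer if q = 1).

1. E_x = 91/12  [E is the centroid of △FGB]
2. E_y = 29/6  [E is the centroid of △FGB]
   → E = (91/12, 29/6)
3. C_x = 343/36  [2·signedArea(CEA) = -20/9 ∩ 2·signedArea(ECG) = 10/9]
4. C_y = 77/18  [2·signedArea(CEA) = -20/9 ∩ 2·signedArea(ECG) = 10/9]
   → C = (343/36, 77/18)
5. D_x = 667/36  [CB ∥ DA ∩ BA ∥ CD]
6. D_y = 41/18  [CB ∥ DA ∩ BA ∥ CD]
   → D = (667/36, 41/18)

C = (343/36, 77/18)
D = (667/36, 41/18)
E = (91/12, 29/6)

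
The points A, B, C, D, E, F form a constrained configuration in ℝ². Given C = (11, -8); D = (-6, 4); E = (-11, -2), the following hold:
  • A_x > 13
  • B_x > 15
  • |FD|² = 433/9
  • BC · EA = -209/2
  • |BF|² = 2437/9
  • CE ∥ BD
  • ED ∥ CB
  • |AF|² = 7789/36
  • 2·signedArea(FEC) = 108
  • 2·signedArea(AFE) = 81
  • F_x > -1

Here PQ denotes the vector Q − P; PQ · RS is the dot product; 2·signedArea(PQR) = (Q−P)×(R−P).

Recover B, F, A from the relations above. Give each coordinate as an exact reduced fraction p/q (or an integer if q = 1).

A = (27/2, -5)
B = (16, -2)
F = (-1/3, 0)

1. B_x = 16  [CE ∥ BD ∩ ED ∥ CB]
2. B_y = -2  [CE ∥ BD ∩ ED ∥ CB]
   → B = (16, -2)
3. F_x = -1/3  [line 6·x + 22·y + 2 = 0 ∩ |FD|² = 433/9]
4. F_y = 0  [line 6·x + 22·y + 2 = 0 ∩ |FD|² = 433/9]
   → F = (-1/3, 0)
5. A_x = 27/2  [2·signedArea(AFE) = 81 ∩ BC · EA = -209/2]
6. A_y = -5  [2·signedArea(AFE) = 81 ∩ BC · EA = -209/2]
   → A = (27/2, -5)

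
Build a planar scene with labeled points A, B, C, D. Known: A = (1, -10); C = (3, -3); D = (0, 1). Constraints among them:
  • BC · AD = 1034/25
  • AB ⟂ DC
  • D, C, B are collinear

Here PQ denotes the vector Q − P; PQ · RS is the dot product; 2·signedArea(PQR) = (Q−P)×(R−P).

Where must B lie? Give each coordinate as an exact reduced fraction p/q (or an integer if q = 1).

1. B_x = 141/25  [D, C, B are collinear ∩ AB ⟂ DC]
2. B_y = -163/25  [D, C, B are collinear ∩ AB ⟂ DC]
   → B = (141/25, -163/25)

B = (141/25, -163/25)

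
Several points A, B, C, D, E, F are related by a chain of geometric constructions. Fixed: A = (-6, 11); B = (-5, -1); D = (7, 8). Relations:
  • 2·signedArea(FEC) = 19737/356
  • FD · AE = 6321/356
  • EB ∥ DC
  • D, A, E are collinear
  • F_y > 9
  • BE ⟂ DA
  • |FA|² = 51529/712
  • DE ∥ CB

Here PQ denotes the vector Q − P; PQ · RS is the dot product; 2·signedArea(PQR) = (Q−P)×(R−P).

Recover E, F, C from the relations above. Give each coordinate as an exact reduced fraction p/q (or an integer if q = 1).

1. E_x = -431/178  [D, A, E are collinear ∩ BE ⟂ DA]
2. E_y = 1811/178  [D, A, E are collinear ∩ BE ⟂ DA]
   → E = (-431/178, 1811/178)
3. F_x = 815/356  [line -637/178·x + 147/178·y + 245/356 = 0 ∩ |FA|² = 51529/712]
4. F_y = 3235/356  [line -637/178·x + 147/178·y + 245/356 = 0 ∩ |FA|² = 51529/712]
   → F = (815/356, 3235/356)
5. C_x = 787/178  [DE ∥ CB ∩ EB ∥ DC]
6. C_y = -565/178  [DE ∥ CB ∩ EB ∥ DC]
   → C = (787/178, -565/178)

C = (787/178, -565/178)
E = (-431/178, 1811/178)
F = (815/356, 3235/356)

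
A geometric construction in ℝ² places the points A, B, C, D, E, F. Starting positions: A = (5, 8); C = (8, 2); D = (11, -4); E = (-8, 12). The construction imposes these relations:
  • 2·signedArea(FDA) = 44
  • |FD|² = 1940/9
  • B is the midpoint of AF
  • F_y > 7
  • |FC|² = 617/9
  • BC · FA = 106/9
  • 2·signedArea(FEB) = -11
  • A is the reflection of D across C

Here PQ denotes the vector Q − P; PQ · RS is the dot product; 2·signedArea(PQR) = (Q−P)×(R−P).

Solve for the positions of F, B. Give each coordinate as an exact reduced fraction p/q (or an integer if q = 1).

B = (10/3, 23/3)
F = (5/3, 22/3)

1. F_x = 5/3  [line -12·x + -6·y + 64 = 0 ∩ |FC|² = 617/9]
2. F_y = 22/3  [line -12·x + -6·y + 64 = 0 ∩ |FC|² = 617/9]
   → F = (5/3, 22/3)
3. B_x = 10/3  [2·signedArea(FEB) = -11 ∩ B is the midpoint of AF]
4. B_y = 23/3  [2·signedArea(FEB) = -11 ∩ B is the midpoint of AF]
   → B = (10/3, 23/3)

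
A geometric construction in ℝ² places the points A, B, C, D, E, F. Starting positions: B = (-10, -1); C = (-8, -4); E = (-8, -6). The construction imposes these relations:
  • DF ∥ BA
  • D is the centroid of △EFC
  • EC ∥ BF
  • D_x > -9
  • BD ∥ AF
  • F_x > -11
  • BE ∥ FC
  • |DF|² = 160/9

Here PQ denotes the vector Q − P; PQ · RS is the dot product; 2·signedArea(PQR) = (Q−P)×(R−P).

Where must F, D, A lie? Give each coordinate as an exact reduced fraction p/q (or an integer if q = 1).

1. F_x = -10  [BE ∥ FC ∩ EC ∥ BF]
2. F_y = 1  [BE ∥ FC ∩ EC ∥ BF]
   → F = (-10, 1)
3. D_x = -26/3  [D is the centroid of △EFC]
4. D_y = -3  [D is the centroid of △EFC]
   → D = (-26/3, -3)
5. A_x = -34/3  [BD ∥ AF ∩ DF ∥ BA]
6. A_y = 3  [BD ∥ AF ∩ DF ∥ BA]
   → A = (-34/3, 3)

A = (-34/3, 3)
D = (-26/3, -3)
F = (-10, 1)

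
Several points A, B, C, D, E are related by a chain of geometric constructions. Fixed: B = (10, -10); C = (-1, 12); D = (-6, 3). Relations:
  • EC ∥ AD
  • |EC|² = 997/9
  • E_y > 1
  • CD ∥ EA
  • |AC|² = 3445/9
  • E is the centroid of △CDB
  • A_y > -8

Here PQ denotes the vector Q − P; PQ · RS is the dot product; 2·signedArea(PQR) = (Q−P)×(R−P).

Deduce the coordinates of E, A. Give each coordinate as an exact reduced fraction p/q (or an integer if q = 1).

1. E_x = 1  [E is the centroid of △CDB]
2. E_y = 5/3  [E is the centroid of △CDB]
   → E = (1, 5/3)
3. A_x = -4  [EC ∥ AD ∩ CD ∥ EA]
4. A_y = -22/3  [EC ∥ AD ∩ CD ∥ EA]
   → A = (-4, -22/3)

A = (-4, -22/3)
E = (1, 5/3)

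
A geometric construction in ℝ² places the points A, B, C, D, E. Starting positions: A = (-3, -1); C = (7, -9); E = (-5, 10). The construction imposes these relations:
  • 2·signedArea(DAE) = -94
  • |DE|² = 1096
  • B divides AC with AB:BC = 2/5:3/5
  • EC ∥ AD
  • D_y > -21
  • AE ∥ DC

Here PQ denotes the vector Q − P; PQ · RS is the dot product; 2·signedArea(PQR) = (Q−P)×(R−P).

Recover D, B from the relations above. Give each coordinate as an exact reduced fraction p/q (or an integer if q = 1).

1. D_x = 9  [AE ∥ DC ∩ EC ∥ AD]
2. D_y = -20  [AE ∥ DC ∩ EC ∥ AD]
   → D = (9, -20)
3. B_x = 1  [B divides AC with AB:BC = 2/5:3/5]
4. B_y = -21/5  [B divides AC with AB:BC = 2/5:3/5]
   → B = (1, -21/5)

B = (1, -21/5)
D = (9, -20)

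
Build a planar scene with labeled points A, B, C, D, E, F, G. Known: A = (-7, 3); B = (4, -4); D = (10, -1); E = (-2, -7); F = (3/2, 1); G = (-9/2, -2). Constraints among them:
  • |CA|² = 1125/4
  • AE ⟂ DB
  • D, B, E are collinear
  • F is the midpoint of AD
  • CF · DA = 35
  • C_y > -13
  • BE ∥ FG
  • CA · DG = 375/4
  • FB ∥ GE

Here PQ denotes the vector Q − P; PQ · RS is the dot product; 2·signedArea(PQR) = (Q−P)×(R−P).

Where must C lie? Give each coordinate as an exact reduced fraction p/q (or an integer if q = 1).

C = (1/2, -12)

1. C_x = 1/2  [CF · DA = 35 ∩ CA · DG = 375/4]
2. C_y = -12  [CF · DA = 35 ∩ CA · DG = 375/4]
   → C = (1/2, -12)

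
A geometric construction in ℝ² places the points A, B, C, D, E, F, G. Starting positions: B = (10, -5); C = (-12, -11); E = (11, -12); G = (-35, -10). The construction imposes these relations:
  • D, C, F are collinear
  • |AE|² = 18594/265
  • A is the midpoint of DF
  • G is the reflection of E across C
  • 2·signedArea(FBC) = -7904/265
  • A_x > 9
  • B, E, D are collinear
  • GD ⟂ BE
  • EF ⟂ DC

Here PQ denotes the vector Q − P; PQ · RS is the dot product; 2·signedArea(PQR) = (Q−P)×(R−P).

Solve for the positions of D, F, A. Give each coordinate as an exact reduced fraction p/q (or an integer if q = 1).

A = (12004/1325, -5103/1325)
D = (49/5, -18/5)
F = (11023/1325, -5436/1325)

1. D_x = 49/5  [B, E, D are collinear ∩ GD ⟂ BE]
2. D_y = -18/5  [B, E, D are collinear ∩ GD ⟂ BE]
   → D = (49/5, -18/5)
3. F_x = 11023/1325  [D, C, F are collinear ∩ EF ⟂ DC]
4. F_y = -5436/1325  [D, C, F are collinear ∩ EF ⟂ DC]
   → F = (11023/1325, -5436/1325)
5. A_x = 12004/1325  [A is the midpoint of DF]
6. A_y = -5103/1325  [A is the midpoint of DF]
   → A = (12004/1325, -5103/1325)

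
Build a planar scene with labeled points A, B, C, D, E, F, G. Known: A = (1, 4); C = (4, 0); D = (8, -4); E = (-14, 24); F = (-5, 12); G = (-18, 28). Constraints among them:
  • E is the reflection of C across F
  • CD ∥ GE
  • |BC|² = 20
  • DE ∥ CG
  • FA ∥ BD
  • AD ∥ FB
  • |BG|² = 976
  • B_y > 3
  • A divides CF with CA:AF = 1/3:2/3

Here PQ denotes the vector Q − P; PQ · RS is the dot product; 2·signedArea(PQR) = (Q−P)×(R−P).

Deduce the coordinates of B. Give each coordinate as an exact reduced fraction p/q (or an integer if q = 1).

1. B_x = 2  [FA ∥ BD ∩ AD ∥ FB]
2. B_y = 4  [FA ∥ BD ∩ AD ∥ FB]
   → B = (2, 4)

B = (2, 4)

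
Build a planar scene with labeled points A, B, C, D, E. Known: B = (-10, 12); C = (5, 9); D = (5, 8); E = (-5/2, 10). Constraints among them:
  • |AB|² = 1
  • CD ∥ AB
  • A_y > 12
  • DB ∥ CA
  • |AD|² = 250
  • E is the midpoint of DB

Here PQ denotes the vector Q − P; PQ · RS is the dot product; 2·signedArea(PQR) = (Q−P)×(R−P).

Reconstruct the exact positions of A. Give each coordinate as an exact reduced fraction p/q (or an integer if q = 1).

A = (-10, 13)

1. A_x = -10  [CD ∥ AB ∩ DB ∥ CA]
2. A_y = 13  [CD ∥ AB ∩ DB ∥ CA]
   → A = (-10, 13)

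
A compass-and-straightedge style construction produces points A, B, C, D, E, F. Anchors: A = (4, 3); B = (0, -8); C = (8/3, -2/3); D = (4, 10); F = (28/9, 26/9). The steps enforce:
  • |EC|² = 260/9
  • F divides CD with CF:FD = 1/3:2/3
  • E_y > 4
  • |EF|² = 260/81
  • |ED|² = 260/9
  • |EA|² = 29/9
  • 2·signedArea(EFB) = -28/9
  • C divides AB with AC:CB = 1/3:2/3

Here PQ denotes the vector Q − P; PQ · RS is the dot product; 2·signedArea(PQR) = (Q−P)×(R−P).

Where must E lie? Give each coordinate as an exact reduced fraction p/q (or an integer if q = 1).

1. E_x = 10/3  [line 98/9·x + -28/9·y + -196/9 = 0 ∩ |EF|² = 260/81]
2. E_y = 14/3  [line 98/9·x + -28/9·y + -196/9 = 0 ∩ |EF|² = 260/81]
   → E = (10/3, 14/3)

E = (10/3, 14/3)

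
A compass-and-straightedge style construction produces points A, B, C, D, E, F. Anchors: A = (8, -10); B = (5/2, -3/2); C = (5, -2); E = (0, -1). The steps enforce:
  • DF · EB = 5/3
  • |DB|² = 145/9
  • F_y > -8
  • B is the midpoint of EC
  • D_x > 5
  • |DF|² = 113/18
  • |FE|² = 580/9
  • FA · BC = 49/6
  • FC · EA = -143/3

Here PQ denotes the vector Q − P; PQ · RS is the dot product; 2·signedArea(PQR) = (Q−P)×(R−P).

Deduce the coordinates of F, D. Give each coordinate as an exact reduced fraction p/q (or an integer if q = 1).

1. F_x = 16/3  [FC · EA = -143/3 ∩ FA · BC = 49/6]
2. F_y = -7  [FC · EA = -143/3 ∩ FA · BC = 49/6]
   → F = (16/3, -7)
3. D_x = 31/6  [line -5/2·x + 1/2·y + 91/6 = 0 ∩ |DF|² = 113/18]
4. D_y = -9/2  [line -5/2·x + 1/2·y + 91/6 = 0 ∩ |DF|² = 113/18]
   → D = (31/6, -9/2)

D = (31/6, -9/2)
F = (16/3, -7)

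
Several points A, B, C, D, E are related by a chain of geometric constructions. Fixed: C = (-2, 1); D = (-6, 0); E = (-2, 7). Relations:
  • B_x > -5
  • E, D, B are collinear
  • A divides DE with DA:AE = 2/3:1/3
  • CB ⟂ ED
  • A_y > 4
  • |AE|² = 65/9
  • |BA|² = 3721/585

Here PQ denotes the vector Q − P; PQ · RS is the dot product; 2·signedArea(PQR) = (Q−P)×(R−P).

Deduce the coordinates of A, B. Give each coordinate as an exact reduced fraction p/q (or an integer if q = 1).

A = (-10/3, 14/3)
B = (-298/65, 161/65)

1. A_x = -10/3  [A divides DE with DA:AE = 2/3:1/3]
2. A_y = 14/3  [A divides DE with DA:AE = 2/3:1/3]
   → A = (-10/3, 14/3)
3. B_x = -298/65  [E, D, B are collinear ∩ CB ⟂ ED]
4. B_y = 161/65  [E, D, B are collinear ∩ CB ⟂ ED]
   → B = (-298/65, 161/65)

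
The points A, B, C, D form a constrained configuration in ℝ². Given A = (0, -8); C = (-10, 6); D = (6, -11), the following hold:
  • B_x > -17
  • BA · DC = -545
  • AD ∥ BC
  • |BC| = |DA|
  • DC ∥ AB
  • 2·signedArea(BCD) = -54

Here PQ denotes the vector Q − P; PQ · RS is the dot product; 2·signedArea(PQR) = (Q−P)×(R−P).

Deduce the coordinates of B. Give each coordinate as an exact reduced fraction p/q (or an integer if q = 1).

B = (-16, 9)

1. B_x = -16  [AD ∥ BC ∩ DC ∥ AB]
2. B_y = 9  [AD ∥ BC ∩ DC ∥ AB]
   → B = (-16, 9)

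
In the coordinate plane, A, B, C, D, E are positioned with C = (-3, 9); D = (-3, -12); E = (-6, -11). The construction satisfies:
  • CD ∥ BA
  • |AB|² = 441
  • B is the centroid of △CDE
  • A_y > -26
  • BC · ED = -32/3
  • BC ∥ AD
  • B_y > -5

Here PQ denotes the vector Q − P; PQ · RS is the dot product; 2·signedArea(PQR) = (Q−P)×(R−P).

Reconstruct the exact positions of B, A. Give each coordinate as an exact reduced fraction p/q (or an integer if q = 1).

A = (-4, -77/3)
B = (-4, -14/3)

1. B_x = -4  [B is the centroid of △CDE]
2. B_y = -14/3  [B is the centroid of △CDE]
   → B = (-4, -14/3)
3. A_x = -4  [BC ∥ AD ∩ CD ∥ BA]
4. A_y = -77/3  [BC ∥ AD ∩ CD ∥ BA]
   → A = (-4, -77/3)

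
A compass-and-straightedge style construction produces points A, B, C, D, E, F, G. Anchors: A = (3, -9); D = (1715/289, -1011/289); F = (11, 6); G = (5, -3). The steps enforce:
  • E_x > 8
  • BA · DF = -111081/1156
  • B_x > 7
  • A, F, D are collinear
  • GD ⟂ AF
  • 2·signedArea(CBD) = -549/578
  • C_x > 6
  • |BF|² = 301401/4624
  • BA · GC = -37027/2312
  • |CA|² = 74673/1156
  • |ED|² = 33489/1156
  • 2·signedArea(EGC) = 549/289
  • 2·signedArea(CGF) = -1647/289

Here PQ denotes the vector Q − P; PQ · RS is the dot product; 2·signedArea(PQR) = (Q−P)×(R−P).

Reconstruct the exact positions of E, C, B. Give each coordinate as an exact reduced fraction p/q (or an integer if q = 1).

1. C_x = 1869/289  [line -9·x + 6·y + 19854/289 = 0 ∩ |CA|² = 74673/1156]
2. C_y = -1011/578  [line -9·x + 6·y + 19854/289 = 0 ∩ |CA|² = 74673/1156]
   → C = (1869/289, -1011/578)
3. B_x = 2081/289  [BA · DF = -111081/1156 ∩ 2·signedArea(CBD) = -549/578]
4. B_y = -1299/1156  [BA · DF = -111081/1156 ∩ 2·signedArea(CBD) = -549/578]
   → B = (2081/289, -1299/1156)
5. E_x = 2447/289  [line -723/578·x + 424/289·y + 5061/578 = 0 ∩ |ED|² = 33489/1156]
6. E_y = 723/578  [line -723/578·x + 424/289·y + 5061/578 = 0 ∩ |ED|² = 33489/1156]
   → E = (2447/289, 723/578)

B = (2081/289, -1299/1156)
C = (1869/289, -1011/578)
E = (2447/289, 723/578)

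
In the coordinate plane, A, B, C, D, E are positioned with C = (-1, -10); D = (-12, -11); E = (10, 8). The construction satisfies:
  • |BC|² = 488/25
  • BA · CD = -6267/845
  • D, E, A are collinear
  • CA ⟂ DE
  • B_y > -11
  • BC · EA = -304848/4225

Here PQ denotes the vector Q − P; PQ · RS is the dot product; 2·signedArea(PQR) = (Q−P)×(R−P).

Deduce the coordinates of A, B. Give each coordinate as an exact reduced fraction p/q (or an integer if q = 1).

A = (-4398/845, -4336/845)
B = (-27/5, -52/5)

1. A_x = -4398/845  [D, E, A are collinear ∩ CA ⟂ DE]
2. A_y = -4336/845  [D, E, A are collinear ∩ CA ⟂ DE]
   → A = (-4398/845, -4336/845)
3. B_x = -27/5  [BC · EA = -304848/4225 ∩ BA · CD = -6267/845]
4. B_y = -52/5  [BC · EA = -304848/4225 ∩ BA · CD = -6267/845]
   → B = (-27/5, -52/5)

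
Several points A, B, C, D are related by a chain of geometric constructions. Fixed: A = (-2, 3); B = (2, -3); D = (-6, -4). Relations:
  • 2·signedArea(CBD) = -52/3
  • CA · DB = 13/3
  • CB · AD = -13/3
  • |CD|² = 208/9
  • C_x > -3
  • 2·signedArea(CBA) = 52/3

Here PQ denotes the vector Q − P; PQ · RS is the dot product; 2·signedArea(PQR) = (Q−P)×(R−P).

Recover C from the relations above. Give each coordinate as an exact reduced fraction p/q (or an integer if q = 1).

C = (-2, -4/3)

1. C_x = -2  [2·signedArea(CBA) = 52/3 ∩ CA · DB = 13/3]
2. C_y = -4/3  [2·signedArea(CBA) = 52/3 ∩ CA · DB = 13/3]
   → C = (-2, -4/3)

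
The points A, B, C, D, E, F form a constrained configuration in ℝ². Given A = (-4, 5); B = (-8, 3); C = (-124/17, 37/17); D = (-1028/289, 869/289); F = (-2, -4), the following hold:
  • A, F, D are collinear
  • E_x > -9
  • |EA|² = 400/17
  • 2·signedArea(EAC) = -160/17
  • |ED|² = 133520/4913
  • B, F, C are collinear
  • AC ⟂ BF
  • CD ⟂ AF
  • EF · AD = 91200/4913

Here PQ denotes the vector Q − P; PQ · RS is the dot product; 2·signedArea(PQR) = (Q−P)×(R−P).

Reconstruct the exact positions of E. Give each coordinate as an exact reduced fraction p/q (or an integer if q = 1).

E = (-148/17, 65/17)

1. E_x = -148/17  [2·signedArea(EAC) = -160/17 ∩ EF · AD = 91200/4913]
2. E_y = 65/17  [2·signedArea(EAC) = -160/17 ∩ EF · AD = 91200/4913]
   → E = (-148/17, 65/17)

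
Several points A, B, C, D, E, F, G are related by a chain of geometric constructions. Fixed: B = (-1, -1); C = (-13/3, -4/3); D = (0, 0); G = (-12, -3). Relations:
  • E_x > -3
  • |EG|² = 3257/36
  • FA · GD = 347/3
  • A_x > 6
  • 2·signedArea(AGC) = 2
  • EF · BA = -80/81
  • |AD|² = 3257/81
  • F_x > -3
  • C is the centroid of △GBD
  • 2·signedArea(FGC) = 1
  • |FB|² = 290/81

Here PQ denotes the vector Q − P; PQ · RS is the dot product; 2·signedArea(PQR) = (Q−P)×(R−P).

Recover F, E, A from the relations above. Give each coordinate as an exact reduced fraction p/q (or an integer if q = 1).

A = (56/9, 11/9)
E = (-8/3, -7/6)
F = (-26/9, -8/9)

1. A_x = 56/9  [line -5/3·x + 23/3·y + 1 = 0 ∩ |AD|² = 3257/81]
2. A_y = 11/9  [line -5/3·x + 23/3·y + 1 = 0 ∩ |AD|² = 3257/81]
   → A = (56/9, 11/9)
3. F_x = -26/9  [FA · GD = 347/3 ∩ 2·signedArea(FGC) = 1]
4. F_y = -8/9  [FA · GD = 347/3 ∩ 2·signedArea(FGC) = 1]
   → F = (-26/9, -8/9)
5. E_x = -8/3  [line -65/9·x + -20/9·y + -590/27 = 0 ∩ |EG|² = 3257/36]
6. E_y = -7/6  [line -65/9·x + -20/9·y + -590/27 = 0 ∩ |EG|² = 3257/36]
   → E = (-8/3, -7/6)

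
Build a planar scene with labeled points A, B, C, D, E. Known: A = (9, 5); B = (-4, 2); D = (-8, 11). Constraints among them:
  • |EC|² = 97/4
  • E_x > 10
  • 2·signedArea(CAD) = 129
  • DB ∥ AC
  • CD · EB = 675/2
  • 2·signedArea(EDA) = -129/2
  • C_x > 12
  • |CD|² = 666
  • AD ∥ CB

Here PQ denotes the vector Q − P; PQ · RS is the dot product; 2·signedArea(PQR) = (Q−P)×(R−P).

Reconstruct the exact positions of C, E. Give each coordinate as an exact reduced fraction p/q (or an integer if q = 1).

1. C_x = 13  [AD ∥ CB ∩ DB ∥ AC]
2. C_y = -4  [AD ∥ CB ∩ DB ∥ AC]
   → C = (13, -4)
3. E_x = 11  [2·signedArea(EDA) = -129/2 ∩ CD · EB = 675/2]
4. E_y = 1/2  [2·signedArea(EDA) = -129/2 ∩ CD · EB = 675/2]
   → E = (11, 1/2)

C = (13, -4)
E = (11, 1/2)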